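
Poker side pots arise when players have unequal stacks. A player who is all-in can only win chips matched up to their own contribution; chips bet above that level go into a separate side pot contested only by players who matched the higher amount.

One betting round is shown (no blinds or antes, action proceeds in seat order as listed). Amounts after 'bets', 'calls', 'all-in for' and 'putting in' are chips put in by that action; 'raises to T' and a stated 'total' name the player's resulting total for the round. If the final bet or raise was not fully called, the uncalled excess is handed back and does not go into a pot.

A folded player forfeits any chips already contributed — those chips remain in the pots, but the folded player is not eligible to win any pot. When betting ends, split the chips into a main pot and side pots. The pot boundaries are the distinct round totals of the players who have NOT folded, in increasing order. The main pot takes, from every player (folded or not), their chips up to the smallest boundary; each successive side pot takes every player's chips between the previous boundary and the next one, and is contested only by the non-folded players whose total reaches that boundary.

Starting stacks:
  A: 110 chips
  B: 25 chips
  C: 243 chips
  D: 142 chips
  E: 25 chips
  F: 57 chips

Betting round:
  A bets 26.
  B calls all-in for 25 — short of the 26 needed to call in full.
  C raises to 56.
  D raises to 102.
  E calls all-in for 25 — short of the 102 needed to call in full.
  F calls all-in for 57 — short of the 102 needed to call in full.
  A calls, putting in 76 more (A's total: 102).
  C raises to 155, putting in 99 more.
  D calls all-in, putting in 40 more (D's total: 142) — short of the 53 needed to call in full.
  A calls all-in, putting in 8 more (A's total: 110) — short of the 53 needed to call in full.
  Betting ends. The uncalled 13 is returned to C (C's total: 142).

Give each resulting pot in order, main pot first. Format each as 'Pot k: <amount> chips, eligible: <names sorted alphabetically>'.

Contributions (after 13 returned to C): A=110, B=25, C=142, D=142, E=25, F=57
Pot levels (distinct totals of non-folded players): 25, 57, 110, 142
Layer 1-25: 25 each from A, B, C, D, E, F = 25*6 = 150 chips; eligible A, B, C, D, E, F
Layer 26-57: 32 each from A, C, D, F = 32*4 = 128 chips; eligible A, C, D, F
Layer 58-110: 53 each from A, C, D = 53*3 = 159 chips; eligible A, C, D
Layer 111-142: 32 each from C, D = 32*2 = 64 chips; eligible C, D

Pot 1: 150 chips, eligible: A, B, C, D, E, F
Pot 2: 128 chips, eligible: A, C, D, F
Pot 3: 159 chips, eligible: A, C, D
Pot 4: 64 chips, eligible: C, D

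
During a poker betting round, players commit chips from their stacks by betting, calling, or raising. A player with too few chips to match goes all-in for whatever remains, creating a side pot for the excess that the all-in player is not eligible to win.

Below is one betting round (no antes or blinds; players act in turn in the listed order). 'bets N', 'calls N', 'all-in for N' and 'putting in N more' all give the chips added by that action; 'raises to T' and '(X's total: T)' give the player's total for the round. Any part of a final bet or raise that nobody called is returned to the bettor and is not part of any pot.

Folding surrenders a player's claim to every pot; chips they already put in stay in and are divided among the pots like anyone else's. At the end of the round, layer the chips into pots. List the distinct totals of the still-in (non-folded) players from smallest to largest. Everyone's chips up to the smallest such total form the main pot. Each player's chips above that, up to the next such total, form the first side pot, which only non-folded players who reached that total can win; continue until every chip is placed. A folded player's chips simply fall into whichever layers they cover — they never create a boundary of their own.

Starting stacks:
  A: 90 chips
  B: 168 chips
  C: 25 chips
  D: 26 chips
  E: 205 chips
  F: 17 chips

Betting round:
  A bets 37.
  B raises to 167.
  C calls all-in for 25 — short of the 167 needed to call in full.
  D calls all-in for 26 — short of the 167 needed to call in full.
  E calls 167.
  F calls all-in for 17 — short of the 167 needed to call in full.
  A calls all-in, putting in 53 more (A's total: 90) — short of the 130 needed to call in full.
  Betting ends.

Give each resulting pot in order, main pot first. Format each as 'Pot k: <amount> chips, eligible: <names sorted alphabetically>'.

Contributions: A=90, B=167, C=25, D=26, E=167, F=17
Pot levels (distinct totals of non-folded players): 17, 25, 26, 90, 167
Layer 1-17: 17 each from A, B, C, D, E, F = 17*6 = 102 chips; eligible A, B, C, D, E, F
Layer 18-25: 8 each from A, B, C, D, E = 8*5 = 40 chips; eligible A, B, C, D, E
Layer 26-26: 1 each from A, B, D, E = 1*4 = 4 chips; eligible A, B, D, E
Layer 27-90: 64 each from A, B, E = 64*3 = 192 chips; eligible A, B, E
Layer 91-167: 77 each from B, E = 77*2 = 154 chips; eligible B, E

Pot 1: 102 chips, eligible: A, B, C, D, E, F
Pot 2: 40 chips, eligible: A, B, C, D, E
Pot 3: 4 chips, eligible: A, B, D, E
Pot 4: 192 chips, eligible: A, B, E
Pot 5: 154 chips, eligible: B, E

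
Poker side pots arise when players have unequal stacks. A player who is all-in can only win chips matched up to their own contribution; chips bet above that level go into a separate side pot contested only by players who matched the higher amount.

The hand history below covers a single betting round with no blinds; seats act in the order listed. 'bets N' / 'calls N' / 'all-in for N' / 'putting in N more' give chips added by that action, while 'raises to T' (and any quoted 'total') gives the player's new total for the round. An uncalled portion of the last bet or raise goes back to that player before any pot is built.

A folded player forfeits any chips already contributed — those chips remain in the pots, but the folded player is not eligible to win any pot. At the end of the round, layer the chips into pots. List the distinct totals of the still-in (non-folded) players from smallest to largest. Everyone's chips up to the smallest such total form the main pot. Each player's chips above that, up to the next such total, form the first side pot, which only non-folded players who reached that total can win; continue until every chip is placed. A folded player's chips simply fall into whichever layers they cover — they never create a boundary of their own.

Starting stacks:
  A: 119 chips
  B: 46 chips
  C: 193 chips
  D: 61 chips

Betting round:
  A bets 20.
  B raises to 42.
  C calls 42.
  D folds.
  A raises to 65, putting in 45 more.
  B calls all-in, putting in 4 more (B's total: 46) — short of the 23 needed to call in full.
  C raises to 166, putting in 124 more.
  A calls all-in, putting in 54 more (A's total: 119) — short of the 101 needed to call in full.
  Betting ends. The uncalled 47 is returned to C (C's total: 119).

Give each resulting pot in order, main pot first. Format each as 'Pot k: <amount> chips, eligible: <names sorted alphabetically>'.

Contributions (after 47 returned to C): A=119, B=46, C=119
Folded: D
Pot levels (distinct totals of non-folded players): 46, 119
Layer 1-46: 46 each from A, B, C = 46*3 = 138 chips; eligible A, B, C
Layer 47-119: 73 each from A, C = 73*2 = 146 chips; eligible A, C

Pot 1: 138 chips, eligible: A, B, C
Pot 2: 146 chips, eligible: A, C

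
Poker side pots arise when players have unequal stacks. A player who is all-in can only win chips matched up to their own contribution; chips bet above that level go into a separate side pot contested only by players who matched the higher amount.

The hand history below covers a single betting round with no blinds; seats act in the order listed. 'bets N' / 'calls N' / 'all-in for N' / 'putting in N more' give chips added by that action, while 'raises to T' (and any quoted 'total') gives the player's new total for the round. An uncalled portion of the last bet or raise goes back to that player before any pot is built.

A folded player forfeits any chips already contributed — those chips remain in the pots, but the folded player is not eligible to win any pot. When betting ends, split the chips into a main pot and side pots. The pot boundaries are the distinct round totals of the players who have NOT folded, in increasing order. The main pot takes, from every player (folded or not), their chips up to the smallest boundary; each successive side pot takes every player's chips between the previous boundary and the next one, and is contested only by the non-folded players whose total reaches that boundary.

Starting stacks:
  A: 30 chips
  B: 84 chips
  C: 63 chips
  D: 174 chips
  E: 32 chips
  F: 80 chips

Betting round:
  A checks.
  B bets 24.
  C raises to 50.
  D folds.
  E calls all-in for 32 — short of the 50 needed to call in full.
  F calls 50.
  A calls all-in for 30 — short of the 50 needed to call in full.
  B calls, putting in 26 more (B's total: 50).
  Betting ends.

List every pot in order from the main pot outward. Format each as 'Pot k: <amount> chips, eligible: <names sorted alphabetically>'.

Contributions: A=30, B=50, C=50, E=32, F=50
Folded: D
Pot levels (distinct totals of non-folded players): 30, 32, 50
Layer 1-30: 30 each from A, B, C, E, F = 30*5 = 150 chips; eligible A, B, C, E, F
Layer 31-32: 2 each from B, C, E, F = 2*4 = 8 chips; eligible B, C, E, F
Layer 33-50: 18 each from B, C, F = 18*3 = 54 chips; eligible B, C, F

Pot 1: 150 chips, eligible: A, B, C, E, F
Pot 2: 8 chips, eligible: B, C, E, F
Pot 3: 54 chips, eligible: B, C, F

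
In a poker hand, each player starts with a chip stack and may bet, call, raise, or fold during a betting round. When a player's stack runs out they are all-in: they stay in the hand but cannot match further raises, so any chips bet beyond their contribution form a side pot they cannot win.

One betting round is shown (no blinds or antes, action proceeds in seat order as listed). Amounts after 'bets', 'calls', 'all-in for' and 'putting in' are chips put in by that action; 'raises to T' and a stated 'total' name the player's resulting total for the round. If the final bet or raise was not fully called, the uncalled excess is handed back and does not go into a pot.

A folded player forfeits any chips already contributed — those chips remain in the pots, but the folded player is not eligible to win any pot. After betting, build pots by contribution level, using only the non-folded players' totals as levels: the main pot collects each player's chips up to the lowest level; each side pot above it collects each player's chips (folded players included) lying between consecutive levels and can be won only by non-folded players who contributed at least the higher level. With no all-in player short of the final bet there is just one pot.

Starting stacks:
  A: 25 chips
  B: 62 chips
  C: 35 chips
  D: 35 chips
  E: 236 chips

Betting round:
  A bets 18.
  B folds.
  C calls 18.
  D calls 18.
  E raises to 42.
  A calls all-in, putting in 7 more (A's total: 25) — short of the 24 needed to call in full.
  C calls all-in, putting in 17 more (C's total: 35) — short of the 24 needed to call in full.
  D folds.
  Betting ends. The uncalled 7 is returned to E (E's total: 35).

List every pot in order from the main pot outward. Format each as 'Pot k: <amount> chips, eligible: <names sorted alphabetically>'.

Pot 1: 93 chips, eligible: A, C, E
Pot 2: 20 chips, eligible: C, E

Derivation:
Contributions (after 7 returned to E): A=25, C=35, D=18, E=35
Folded: B, D
Pot levels (distinct totals of non-folded players): 25, 35
Layer 1-25: A 25 + C 25 + D 18 + E 25 = 93 chips; eligible A, C, E
Layer 26-35: 10 each from C, E = 10*2 = 20 chips; eligible C, E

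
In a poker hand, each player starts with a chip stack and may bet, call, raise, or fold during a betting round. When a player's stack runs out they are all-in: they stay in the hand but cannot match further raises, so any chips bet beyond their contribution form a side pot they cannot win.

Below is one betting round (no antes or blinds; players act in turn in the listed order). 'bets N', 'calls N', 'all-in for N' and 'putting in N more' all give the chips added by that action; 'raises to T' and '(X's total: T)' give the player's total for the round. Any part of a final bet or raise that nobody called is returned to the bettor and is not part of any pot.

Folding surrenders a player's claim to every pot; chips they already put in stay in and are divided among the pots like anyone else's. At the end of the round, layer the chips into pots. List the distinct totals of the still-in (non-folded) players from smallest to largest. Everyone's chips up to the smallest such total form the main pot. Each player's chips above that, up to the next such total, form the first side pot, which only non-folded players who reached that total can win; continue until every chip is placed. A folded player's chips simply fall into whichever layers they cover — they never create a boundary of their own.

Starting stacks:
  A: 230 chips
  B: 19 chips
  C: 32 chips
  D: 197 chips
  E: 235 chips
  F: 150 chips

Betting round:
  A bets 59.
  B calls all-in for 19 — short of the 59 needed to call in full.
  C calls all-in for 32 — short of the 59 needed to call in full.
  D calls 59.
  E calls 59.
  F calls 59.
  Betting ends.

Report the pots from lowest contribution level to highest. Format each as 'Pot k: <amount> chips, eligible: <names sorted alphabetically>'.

Contributions: A=59, B=19, C=32, D=59, E=59, F=59
Pot levels (distinct totals of non-folded players): 19, 32, 59
Layer 1-19: 19 each from A, B, C, D, E, F = 19*6 = 114 chips; eligible A, B, C, D, E, F
Layer 20-32: 13 each from A, C, D, E, F = 13*5 = 65 chips; eligible A, C, D, E, F
Layer 33-59: 27 each from A, D, E, F = 27*4 = 108 chips; eligible A, D, E, F

Pot 1: 114 chips, eligible: A, B, C, D, E, F
Pot 2: 65 chips, eligible: A, C, D, E, F
Pot 3: 108 chips, eligible: A, D, E, F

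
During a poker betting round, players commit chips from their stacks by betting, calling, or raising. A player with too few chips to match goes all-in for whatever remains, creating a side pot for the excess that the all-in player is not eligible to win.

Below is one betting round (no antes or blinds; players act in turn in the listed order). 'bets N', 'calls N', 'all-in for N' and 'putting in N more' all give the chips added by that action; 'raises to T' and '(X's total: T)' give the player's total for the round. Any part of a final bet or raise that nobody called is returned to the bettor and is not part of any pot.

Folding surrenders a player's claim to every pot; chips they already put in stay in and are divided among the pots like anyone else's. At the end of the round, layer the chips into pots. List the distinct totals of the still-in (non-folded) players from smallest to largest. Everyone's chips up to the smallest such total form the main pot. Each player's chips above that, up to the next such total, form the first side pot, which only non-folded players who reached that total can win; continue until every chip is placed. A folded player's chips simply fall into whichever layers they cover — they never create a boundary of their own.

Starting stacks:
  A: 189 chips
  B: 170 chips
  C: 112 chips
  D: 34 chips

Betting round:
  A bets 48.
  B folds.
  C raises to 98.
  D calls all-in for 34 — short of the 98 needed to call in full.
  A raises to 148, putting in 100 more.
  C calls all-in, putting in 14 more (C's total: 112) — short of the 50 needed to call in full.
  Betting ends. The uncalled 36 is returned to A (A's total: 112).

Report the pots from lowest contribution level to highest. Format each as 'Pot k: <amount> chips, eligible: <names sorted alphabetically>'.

Contributions (after 36 returned to A): A=112, C=112, D=34
Folded: B
Pot levels (distinct totals of non-folded players): 34, 112
Layer 1-34: 34 each from A, C, D = 34*3 = 102 chips; eligible A, C, D
Layer 35-112: 78 each from A, C = 78*2 = 156 chips; eligible A, C

Pot 1: 102 chips, eligible: A, C, D
Pot 2: 156 chips, eligible: A, C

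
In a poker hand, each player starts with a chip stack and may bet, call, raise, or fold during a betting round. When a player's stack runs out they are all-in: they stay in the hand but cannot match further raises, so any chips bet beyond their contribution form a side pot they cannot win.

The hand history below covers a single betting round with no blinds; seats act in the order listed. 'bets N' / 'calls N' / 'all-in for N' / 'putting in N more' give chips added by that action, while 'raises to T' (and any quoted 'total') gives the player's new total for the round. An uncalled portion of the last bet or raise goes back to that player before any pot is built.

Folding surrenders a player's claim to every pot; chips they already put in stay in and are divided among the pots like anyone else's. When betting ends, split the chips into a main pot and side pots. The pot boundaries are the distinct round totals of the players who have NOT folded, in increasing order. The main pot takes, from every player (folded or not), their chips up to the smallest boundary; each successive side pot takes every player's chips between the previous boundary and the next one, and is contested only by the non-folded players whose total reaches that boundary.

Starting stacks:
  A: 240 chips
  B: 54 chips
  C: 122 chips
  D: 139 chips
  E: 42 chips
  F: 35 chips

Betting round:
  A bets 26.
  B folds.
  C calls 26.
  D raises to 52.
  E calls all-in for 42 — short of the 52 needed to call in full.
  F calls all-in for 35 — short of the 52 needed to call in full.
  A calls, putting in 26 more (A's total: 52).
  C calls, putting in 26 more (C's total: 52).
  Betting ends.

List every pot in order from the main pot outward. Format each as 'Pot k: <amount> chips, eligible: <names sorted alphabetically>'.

Pot 1: 175 chips, eligible: A, C, D, E, F
Pot 2: 28 chips, eligible: A, C, D, E
Pot 3: 30 chips, eligible: A, C, D

Derivation:
Contributions: A=52, C=52, D=52, E=42, F=35
Folded: B
Pot levels (distinct totals of non-folded players): 35, 42, 52
Layer 1-35: 35 each from A, C, D, E, F = 35*5 = 175 chips; eligible A, C, D, E, F
Layer 36-42: 7 each from A, C, D, E = 7*4 = 28 chips; eligible A, C, D, E
Layer 43-52: 10 each from A, C, D = 10*3 = 30 chips; eligible A, C, D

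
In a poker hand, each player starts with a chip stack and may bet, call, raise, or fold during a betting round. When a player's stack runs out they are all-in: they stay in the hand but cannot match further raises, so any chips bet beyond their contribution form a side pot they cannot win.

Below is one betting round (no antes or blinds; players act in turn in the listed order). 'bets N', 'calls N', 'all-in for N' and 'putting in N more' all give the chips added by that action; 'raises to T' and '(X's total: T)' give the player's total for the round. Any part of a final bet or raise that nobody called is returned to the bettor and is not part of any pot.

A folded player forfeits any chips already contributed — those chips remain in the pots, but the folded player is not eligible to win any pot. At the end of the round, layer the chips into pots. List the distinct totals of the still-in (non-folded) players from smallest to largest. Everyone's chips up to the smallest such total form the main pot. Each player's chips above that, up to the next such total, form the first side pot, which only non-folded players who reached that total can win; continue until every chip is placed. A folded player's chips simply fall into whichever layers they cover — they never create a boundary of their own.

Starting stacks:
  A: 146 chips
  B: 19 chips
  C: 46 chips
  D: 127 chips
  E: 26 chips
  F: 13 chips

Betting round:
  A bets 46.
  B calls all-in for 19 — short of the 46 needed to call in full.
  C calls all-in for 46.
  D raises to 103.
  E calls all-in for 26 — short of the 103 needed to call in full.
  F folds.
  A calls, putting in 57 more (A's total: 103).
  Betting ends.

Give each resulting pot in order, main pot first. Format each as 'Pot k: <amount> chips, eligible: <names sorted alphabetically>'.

Pot 1: 95 chips, eligible: A, B, C, D, E
Pot 2: 28 chips, eligible: A, C, D, E
Pot 3: 60 chips, eligible: A, C, D
Pot 4: 114 chips, eligible: A, D

Derivation:
Contributions: A=103, B=19, C=46, D=103, E=26
Folded: F
Pot levels (distinct totals of non-folded players): 19, 26, 46, 103
Layer 1-19: 19 each from A, B, C, D, E = 19*5 = 95 chips; eligible A, B, C, D, E
Layer 20-26: 7 each from A, C, D, E = 7*4 = 28 chips; eligible A, C, D, E
Layer 27-46: 20 each from A, C, D = 20*3 = 60 chips; eligible A, C, D
Layer 47-103: 57 each from A, D = 57*2 = 114 chips; eligible A, D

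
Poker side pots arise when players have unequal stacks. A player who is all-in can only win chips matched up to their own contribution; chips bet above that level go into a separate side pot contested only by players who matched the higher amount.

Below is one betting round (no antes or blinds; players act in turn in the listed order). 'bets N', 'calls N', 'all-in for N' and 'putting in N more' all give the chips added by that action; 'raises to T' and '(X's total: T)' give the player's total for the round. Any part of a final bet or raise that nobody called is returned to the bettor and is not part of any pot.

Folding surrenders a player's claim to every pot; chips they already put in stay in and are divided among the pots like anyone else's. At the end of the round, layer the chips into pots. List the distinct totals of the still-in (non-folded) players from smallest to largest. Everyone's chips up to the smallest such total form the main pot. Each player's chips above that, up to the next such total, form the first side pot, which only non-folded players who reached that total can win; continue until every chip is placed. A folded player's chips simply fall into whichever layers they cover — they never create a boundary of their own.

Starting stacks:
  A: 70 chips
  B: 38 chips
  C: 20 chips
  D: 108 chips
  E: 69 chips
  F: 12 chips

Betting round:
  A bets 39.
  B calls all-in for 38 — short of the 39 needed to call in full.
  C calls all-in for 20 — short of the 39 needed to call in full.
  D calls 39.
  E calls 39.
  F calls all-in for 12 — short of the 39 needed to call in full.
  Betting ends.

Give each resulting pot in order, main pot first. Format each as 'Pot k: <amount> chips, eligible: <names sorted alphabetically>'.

Contributions: A=39, B=38, C=20, D=39, E=39, F=12
Pot levels (distinct totals of non-folded players): 12, 20, 38, 39
Layer 1-12: 12 each from A, B, C, D, E, F = 12*6 = 72 chips; eligible A, B, C, D, E, F
Layer 13-20: 8 each from A, B, C, D, E = 8*5 = 40 chips; eligible A, B, C, D, E
Layer 21-38: 18 each from A, B, D, E = 18*4 = 72 chips; eligible A, B, D, E
Layer 39-39: 1 each from A, D, E = 1*3 = 3 chips; eligible A, D, E

Pot 1: 72 chips, eligible: A, B, C, D, E, F
Pot 2: 40 chips, eligible: A, B, C, D, E
Pot 3: 72 chips, eligible: A, B, D, E
Pot 4: 3 chips, eligible: A, D, E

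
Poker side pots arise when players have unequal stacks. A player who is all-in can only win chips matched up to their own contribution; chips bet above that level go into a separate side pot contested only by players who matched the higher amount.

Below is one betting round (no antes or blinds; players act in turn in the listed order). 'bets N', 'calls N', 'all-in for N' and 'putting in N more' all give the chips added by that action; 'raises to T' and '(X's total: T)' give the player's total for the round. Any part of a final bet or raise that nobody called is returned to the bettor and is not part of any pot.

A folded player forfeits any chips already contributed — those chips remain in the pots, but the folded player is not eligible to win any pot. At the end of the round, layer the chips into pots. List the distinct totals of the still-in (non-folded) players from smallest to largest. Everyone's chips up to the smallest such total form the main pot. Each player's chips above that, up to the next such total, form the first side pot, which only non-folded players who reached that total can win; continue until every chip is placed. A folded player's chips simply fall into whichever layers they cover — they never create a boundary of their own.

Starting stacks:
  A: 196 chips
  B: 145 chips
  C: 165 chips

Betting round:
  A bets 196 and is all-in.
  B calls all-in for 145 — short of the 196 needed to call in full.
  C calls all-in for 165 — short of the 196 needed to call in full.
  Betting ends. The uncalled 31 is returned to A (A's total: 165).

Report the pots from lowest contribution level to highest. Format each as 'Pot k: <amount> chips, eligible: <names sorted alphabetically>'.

Pot 1: 435 chips, eligible: A, B, C
Pot 2: 40 chips, eligible: A, C

Derivation:
Contributions (after 31 returned to A): A=165, B=145, C=165
Pot levels (distinct totals of non-folded players): 145, 165
Layer 1-145: 145 each from A, B, C = 145*3 = 435 chips; eligible A, B, C
Layer 146-165: 20 each from A, C = 20*2 = 40 chips; eligible A, C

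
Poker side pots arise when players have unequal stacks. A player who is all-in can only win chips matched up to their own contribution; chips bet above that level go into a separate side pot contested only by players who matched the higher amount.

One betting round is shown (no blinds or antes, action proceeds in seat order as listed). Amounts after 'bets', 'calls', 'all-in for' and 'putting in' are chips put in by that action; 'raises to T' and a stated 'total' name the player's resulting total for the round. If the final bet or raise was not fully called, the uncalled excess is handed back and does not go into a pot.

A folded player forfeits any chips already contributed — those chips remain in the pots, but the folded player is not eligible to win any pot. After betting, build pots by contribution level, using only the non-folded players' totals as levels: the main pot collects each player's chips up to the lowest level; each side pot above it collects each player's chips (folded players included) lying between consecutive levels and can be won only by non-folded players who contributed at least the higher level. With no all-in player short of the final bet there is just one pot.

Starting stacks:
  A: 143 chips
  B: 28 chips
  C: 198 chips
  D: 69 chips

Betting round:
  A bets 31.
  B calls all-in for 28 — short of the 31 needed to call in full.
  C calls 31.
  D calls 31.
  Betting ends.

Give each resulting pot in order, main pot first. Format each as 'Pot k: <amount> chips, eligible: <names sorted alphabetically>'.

Pot 1: 112 chips, eligible: A, B, C, D
Pot 2: 9 chips, eligible: A, C, D

Derivation:
Contributions: A=31, B=28, C=31, D=31
Pot levels (distinct totals of non-folded players): 28, 31
Layer 1-28: 28 each from A, B, C, D = 28*4 = 112 chips; eligible A, B, C, D
Layer 29-31: 3 each from A, C, D = 3*3 = 9 chips; eligible A, C, D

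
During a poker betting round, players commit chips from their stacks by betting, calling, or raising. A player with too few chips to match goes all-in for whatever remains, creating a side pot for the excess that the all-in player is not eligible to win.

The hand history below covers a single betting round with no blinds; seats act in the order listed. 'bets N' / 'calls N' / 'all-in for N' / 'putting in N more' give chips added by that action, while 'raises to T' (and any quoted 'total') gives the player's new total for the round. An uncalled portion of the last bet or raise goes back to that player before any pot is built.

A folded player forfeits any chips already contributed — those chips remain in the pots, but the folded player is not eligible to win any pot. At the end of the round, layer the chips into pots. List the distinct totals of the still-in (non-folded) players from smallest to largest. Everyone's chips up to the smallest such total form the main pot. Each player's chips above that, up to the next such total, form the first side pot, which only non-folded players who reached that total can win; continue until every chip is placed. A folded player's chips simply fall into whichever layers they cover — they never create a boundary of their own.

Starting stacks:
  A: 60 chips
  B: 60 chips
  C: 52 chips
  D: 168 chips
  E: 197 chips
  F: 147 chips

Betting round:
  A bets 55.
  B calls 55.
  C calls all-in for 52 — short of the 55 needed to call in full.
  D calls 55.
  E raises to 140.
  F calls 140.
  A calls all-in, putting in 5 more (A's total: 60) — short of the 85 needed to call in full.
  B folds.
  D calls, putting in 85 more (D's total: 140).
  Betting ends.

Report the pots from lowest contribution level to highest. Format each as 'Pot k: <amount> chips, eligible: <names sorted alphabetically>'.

Contributions: A=60, B=55, C=52, D=140, E=140, F=140
Folded: B
Pot levels (distinct totals of non-folded players): 52, 60, 140
Layer 1-52: 52 each from A, B, C, D, E, F = 52*6 = 312 chips; eligible A, C, D, E, F
Layer 53-60: A 8 + B 3 + D 8 + E 8 + F 8 = 35 chips; eligible A, D, E, F
Layer 61-140: 80 each from D, E, F = 80*3 = 240 chips; eligible D, E, F

Pot 1: 312 chips, eligible: A, C, D, E, F
Pot 2: 35 chips, eligible: A, D, E, F
Pot 3: 240 chips, eligible: D, E, F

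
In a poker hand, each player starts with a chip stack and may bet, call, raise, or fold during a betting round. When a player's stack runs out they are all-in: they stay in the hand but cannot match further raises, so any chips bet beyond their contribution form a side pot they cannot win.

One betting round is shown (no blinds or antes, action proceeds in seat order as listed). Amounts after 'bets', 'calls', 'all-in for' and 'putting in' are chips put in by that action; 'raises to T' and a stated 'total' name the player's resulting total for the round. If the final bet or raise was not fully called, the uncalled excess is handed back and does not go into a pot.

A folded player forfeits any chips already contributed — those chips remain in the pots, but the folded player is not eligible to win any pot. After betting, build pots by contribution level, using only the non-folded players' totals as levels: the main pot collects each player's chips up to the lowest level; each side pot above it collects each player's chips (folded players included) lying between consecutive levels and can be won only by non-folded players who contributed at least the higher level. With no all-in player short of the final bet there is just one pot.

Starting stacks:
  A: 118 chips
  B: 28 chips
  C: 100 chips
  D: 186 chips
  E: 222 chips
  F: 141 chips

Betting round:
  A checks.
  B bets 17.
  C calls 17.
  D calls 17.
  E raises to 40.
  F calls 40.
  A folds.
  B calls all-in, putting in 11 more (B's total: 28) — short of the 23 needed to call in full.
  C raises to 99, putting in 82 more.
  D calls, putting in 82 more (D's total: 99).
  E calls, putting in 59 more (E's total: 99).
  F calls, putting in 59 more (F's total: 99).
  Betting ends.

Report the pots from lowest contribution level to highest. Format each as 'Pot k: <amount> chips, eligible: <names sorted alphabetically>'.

Contributions: B=28, C=99, D=99, E=99, F=99
Folded: A
Pot levels (distinct totals of non-folded players): 28, 99
Layer 1-28: 28 each from B, C, D, E, F = 28*5 = 140 chips; eligible B, C, D, E, F
Layer 29-99: 71 each from C, D, E, F = 71*4 = 284 chips; eligible C, D, E, F

Pot 1: 140 chips, eligible: B, C, D, E, F
Pot 2: 284 chips, eligible: C, D, E, F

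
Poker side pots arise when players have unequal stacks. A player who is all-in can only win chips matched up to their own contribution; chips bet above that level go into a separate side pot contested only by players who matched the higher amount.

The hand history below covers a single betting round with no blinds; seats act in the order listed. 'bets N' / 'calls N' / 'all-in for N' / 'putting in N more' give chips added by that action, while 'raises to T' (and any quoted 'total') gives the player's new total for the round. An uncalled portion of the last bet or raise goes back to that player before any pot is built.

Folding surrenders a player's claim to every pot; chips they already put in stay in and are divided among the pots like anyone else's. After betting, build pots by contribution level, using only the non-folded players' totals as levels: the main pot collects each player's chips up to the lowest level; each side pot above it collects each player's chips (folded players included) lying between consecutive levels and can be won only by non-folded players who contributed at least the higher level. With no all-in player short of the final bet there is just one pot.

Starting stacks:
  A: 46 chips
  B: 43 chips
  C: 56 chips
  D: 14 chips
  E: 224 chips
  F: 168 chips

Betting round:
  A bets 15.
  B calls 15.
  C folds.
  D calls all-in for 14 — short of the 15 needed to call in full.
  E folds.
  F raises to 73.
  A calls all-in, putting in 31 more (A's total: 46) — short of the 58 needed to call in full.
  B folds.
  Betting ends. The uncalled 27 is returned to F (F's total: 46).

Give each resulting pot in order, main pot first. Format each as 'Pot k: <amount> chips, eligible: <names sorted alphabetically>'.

Pot 1: 56 chips, eligible: A, D, F
Pot 2: 65 chips, eligible: A, F

Derivation:
Contributions (after 27 returned to F): A=46, B=15, D=14, F=46
Folded: B, C, E
Pot levels (distinct totals of non-folded players): 14, 46
Layer 1-14: 14 each from A, B, D, F = 14*4 = 56 chips; eligible A, D, F
Layer 15-46: A 32 + B 1 + F 32 = 65 chips; eligible A, F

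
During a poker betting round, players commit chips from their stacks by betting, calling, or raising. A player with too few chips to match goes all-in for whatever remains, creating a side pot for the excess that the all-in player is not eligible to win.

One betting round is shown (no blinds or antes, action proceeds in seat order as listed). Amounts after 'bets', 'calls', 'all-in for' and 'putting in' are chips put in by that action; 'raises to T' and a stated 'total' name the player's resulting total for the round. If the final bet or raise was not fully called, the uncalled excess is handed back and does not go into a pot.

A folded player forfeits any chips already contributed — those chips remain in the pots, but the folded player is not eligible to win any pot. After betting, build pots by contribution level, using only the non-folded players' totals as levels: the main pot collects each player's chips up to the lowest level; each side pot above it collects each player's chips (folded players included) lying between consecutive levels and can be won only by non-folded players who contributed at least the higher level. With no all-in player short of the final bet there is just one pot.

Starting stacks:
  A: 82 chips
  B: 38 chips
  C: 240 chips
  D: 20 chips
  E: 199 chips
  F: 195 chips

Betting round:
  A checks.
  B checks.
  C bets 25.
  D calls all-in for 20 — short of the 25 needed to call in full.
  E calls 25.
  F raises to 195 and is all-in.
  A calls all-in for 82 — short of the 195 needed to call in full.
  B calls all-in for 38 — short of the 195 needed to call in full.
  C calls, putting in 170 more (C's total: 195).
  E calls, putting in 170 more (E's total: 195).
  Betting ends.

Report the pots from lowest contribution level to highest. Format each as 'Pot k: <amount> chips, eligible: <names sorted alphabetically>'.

Pot 1: 120 chips, eligible: A, B, C, D, E, F
Pot 2: 90 chips, eligible: A, B, C, E, F
Pot 3: 176 chips, eligible: A, C, E, F
Pot 4: 339 chips, eligible: C, E, F

Derivation:
Contributions: A=82, B=38, C=195, D=20, E=195, F=195
Pot levels (distinct totals of non-folded players): 20, 38, 82, 195
Layer 1-20: 20 each from A, B, C, D, E, F = 20*6 = 120 chips; eligible A, B, C, D, E, F
Layer 21-38: 18 each from A, B, C, E, F = 18*5 = 90 chips; eligible A, B, C, E, F
Layer 39-82: 44 each from A, C, E, F = 44*4 = 176 chips; eligible A, C, E, F
Layer 83-195: 113 each from C, E, F = 113*3 = 339 chips; eligible C, E, F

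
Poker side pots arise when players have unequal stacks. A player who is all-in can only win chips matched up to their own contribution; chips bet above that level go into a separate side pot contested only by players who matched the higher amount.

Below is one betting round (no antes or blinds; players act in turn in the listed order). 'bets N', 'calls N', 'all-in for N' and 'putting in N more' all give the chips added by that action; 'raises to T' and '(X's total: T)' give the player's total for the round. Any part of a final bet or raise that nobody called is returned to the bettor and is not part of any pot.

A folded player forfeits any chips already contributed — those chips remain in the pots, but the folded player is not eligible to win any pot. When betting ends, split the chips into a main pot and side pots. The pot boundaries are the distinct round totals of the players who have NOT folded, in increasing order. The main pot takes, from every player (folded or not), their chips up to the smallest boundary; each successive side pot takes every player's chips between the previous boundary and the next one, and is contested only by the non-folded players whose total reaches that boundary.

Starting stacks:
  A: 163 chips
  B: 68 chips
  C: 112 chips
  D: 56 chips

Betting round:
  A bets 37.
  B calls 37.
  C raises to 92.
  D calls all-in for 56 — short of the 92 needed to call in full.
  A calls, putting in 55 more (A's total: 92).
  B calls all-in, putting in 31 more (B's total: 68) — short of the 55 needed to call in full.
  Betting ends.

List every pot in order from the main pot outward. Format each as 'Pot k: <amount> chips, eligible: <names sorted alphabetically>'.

Contributions: A=92, B=68, C=92, D=56
Pot levels (distinct totals of non-folded players): 56, 68, 92
Layer 1-56: 56 each from A, B, C, D = 56*4 = 224 chips; eligible A, B, C, D
Layer 57-68: 12 each from A, B, C = 12*3 = 36 chips; eligible A, B, C
Layer 69-92: 24 each from A, C = 24*2 = 48 chips; eligible A, C

Pot 1: 224 chips, eligible: A, B, C, D
Pot 2: 36 chips, eligible: A, B, C
Pot 3: 48 chips, eligible: A, C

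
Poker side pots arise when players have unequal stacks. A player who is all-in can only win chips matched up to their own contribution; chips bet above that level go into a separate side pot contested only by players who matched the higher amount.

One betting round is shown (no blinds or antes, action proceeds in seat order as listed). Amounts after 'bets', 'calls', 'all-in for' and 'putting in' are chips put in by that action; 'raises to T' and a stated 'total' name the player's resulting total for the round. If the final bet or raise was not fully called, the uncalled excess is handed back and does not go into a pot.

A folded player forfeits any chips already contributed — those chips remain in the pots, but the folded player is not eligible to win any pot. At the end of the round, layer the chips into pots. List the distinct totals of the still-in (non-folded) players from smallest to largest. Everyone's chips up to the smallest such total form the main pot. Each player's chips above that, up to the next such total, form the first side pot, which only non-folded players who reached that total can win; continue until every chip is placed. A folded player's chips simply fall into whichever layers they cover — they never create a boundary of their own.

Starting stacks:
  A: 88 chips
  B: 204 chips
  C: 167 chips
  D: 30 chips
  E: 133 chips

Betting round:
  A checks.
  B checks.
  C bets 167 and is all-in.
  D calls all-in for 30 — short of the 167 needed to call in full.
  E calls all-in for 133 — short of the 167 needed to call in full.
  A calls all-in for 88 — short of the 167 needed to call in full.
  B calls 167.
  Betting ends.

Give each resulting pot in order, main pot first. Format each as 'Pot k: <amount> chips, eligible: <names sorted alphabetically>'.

Pot 1: 150 chips, eligible: A, B, C, D, E
Pot 2: 232 chips, eligible: A, B, C, E
Pot 3: 135 chips, eligible: B, C, E
Pot 4: 68 chips, eligible: B, C

Derivation:
Contributions: A=88, B=167, C=167, D=30, E=133
Pot levels (distinct totals of non-folded players): 30, 88, 133, 167
Layer 1-30: 30 each from A, B, C, D, E = 30*5 = 150 chips; eligible A, B, C, D, E
Layer 31-88: 58 each from A, B, C, E = 58*4 = 232 chips; eligible A, B, C, E
Layer 89-133: 45 each from B, C, E = 45*3 = 135 chips; eligible B, C, E
Layer 134-167: 34 each from B, C = 34*2 = 68 chips; eligible B, C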